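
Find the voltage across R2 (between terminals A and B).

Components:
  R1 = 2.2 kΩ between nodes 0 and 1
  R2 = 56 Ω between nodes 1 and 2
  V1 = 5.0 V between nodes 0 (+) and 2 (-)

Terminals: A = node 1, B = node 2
R1 and R2 are in series across V1 (node 0 → node 1 → node 2), and the output A–B is taken across R2, so this is a voltage divider.
Series current: I = V1/(R1 + R2) = 5/(2200 + 56) = 5/2256 = 0.002216 A
V_R2 = I × R2 = V1 × R2/(R1 + R2) = 5 × 56/2256 = 0.1241 V

Final answer: 0.1241 V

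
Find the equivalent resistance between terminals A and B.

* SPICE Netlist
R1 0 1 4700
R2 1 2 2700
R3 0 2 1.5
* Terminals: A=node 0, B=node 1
Reduce the network between node 0 (A) and node 1 (B) by series/parallel combination:
  Rs1 = R3 + R2 (series, joined only at node 2) = 1.5 + 2700 = 2702 Ω
  Rp1 = R1 ‖ Rs1 (parallel, both between nodes 0 and 1) = 1/(1/4700 + 1/2702) = 1715 Ω
R_eq = 1.715 kΩ

Final answer: 1.715 kΩ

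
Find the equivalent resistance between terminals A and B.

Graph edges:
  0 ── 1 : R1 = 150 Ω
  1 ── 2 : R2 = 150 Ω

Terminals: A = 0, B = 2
Reduce the network between node 0 (A) and node 2 (B) by series/parallel combination:
  Rs1 = R1 + R2 (series, joined only at node 1) = 150 + 150 = 300 Ω
R_eq = 300 Ω

Final answer: 300 Ω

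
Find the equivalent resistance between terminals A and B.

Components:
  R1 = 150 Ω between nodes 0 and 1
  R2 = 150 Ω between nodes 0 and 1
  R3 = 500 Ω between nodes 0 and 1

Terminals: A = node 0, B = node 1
Reduce the network between node 0 (A) and node 1 (B) by series/parallel combination:
  Rp1 = R1 ‖ R2 ‖ R3 (parallel, all between nodes 0 and 1) = 1/(1/150 + 1/150 + 1/500) = 65.22 Ω
R_eq = 65.22 Ω

Final answer: 65.22 Ω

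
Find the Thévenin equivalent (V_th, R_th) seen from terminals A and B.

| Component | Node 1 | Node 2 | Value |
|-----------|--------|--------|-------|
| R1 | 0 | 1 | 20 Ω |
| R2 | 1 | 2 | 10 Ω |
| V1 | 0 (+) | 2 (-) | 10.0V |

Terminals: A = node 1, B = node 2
Step 1 — V_th is the open-circuit voltage V_A - V_B (nothing connected across the terminals).
Nodal analysis, taking node 2 as the 0 V reference.
Source V1 fixes V_0 = 10 V.
KCL at each unknown node (sum of currents leaving = 0; resistances in Ω):
  Node 1: (V_1 - 10)/20 + (V_1 - 0)/10 = 0
Collecting terms: 0.15 × V_1 = 0.5  =>  V_1 = 3.333 V
V_th = V_1 - V_2 = 3.333 - 0 = 3.333 V
Step 2 — R_th: zero the source — replace V1 by a short circuit (node 2 merges into node 0) — and find the resistance seen between A (node 1) and B (node 0).
Reduce the network between node 1 (A) and node 0 (B) by series/parallel combination:
  Rp1 = R1 ‖ R2 (parallel, both between nodes 0 and 1) = 1/(1/20 + 1/10) = 6.667 Ω
R_th = 6.667 Ω

Final answer: V_th = 3.333 V, R_th = 6.667 Ω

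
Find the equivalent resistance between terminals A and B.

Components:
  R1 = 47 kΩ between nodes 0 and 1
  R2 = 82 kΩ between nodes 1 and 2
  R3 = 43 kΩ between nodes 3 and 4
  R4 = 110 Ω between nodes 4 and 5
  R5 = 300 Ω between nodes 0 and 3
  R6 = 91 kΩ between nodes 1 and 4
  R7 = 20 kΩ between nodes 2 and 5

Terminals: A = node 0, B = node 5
The network is not a plain series/parallel combination. Inject a 1 A test current into terminal A (node 0) and return it from terminal B (node 5); then R_eq = V_A / (1 A).
Nodal analysis, taking node 5 as the 0 V reference.
Current source I_test pushes 1 A into node 0 and draws it out of node 5.
KCL at each unknown node (sum of currents leaving = 0; resistances in Ω):
  Node 0: (V_0 - V_1)/47000 + (V_0 - V_3)/300 - 1 = 0
  Node 1: (V_1 - V_0)/47000 + (V_1 - V_2)/82000 + (V_1 - V_4)/91000 = 0
  Node 2: (V_2 - V_1)/82000 + (V_2 - 0)/20000 = 0
  Node 3: (V_3 - V_0)/300 + (V_3 - V_4)/43000 = 0
  Node 4: (V_4 - V_1)/91000 + (V_4 - V_3)/43000 + (V_4 - 0)/110 = 0
Collecting terms (coefficients in siemens):
  0.003355·V_0 - 0.00002128·V_1 - 0.003333·V_3 = 1
  0.00004446·V_1 - 0.00002128·V_0 - 0.0000122·V_2 - 0.00001099·V_4 = 0
  0.0000622·V_2 - 0.0000122·V_1 = 0
  0.003357·V_3 - 0.003333·V_0 - 0.00002326·V_4 = 0
  0.009125·V_4 - 0.00001099·V_1 - 0.00002326·V_3 = 0
Solving these 5 simultaneous equations (Gaussian elimination) gives:
  V_0 = 29830 V, V_1 = 15110 V, V_2 = 2963 V, V_3 = 29630 V
  V_4 = 93.7 V
R_eq = V_0 / 1 A = 29830 Ω = 29.83 kΩ

Final answer: 29.83 kΩ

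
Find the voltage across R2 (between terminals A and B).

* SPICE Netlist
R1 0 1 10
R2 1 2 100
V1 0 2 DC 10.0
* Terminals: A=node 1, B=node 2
R1 and R2 are in series across V1 (node 0 → node 1 → node 2), and the output A–B is taken across R2, so this is a voltage divider.
Series current: I = V1/(R1 + R2) = 10/(10 + 100) = 10/110 = 0.09091 A
V_R2 = I × R2 = V1 × R2/(R1 + R2) = 10 × 100/110 = 9.091 V

Final answer: 9.091 V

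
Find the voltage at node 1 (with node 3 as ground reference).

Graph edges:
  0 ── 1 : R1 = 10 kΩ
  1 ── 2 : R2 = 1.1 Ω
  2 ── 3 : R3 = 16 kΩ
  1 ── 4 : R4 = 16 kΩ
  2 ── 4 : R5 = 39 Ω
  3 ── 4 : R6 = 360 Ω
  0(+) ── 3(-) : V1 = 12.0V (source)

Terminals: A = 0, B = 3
Nodal analysis, taking node 3 as the 0 V reference.
Source V1 fixes V_0 = 12 V.
KCL at each unknown node (sum of currents leaving = 0; resistances in Ω):
  Node 1: (V_1 - 12)/10000 + (V_1 - V_2)/1.1 + (V_1 - V_4)/16000 = 0
  Node 2: (V_2 - V_1)/1.1 + (V_2 - 0)/16000 + (V_2 - V_4)/39 = 0
  Node 4: (V_4 - V_1)/16000 + (V_4 - V_2)/39 + (V_4 - 0)/360 = 0
Collecting terms (coefficients in siemens):
  0.9093·V_1 - 0.9091·V_2 - 0.0000625·V_4 = 0.0012
  0.9348·V_2 - 0.9091·V_1 - 0.02564·V_4 = 0
  0.02848·V_4 - 0.0000625·V_1 - 0.02564·V_2 = 0
Solving these 3 simultaneous equations (Gaussian elimination) gives:
  V_1 = 0.4508 V, V_2 = 0.4495 V, V_4 = 0.4057 V
The requested potential is V_1 = 0.4508 V.

Final answer: V_1 = 0.4508 V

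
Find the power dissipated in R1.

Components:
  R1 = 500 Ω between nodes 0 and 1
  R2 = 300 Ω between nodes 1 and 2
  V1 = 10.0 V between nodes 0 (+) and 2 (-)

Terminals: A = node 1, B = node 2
Nodal analysis, taking node 2 as the 0 V reference.
Source V1 fixes V_0 = 10 V.
KCL at each unknown node (sum of currents leaving = 0; resistances in Ω):
  Node 1: (V_1 - 10)/500 + (V_1 - 0)/300 = 0
Collecting terms: 0.005333 × V_1 = 0.02  =>  V_1 = 3.75 V
I_R1 = (V_0 - V_1)/R1 = (10 - 3.75)/500 = 0.0125 A
P_R1 = I_R1² × R1 = (0.0125)² × 500 = 0.07812 W

Final answer: 0.07812 W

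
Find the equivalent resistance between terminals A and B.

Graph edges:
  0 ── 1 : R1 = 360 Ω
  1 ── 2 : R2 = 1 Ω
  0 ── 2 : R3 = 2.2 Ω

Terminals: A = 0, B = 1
Reduce the network between node 0 (A) and node 1 (B) by series/parallel combination:
  Rs1 = R3 + R2 (series, joined only at node 2) = 2.2 + 1 = 3.2 Ω
  Rp1 = R1 ‖ Rs1 (parallel, both between nodes 0 and 1) = 1/(1/360 + 1/3.2) = 3.172 Ω
R_eq = 3.172 Ω

Final answer: 3.172 Ω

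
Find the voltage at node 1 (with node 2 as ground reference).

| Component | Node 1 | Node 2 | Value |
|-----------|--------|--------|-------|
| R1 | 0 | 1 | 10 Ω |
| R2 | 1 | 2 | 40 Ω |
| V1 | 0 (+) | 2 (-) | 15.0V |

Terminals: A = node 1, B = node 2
Nodal analysis, taking node 2 as the 0 V reference.
Source V1 fixes V_0 = 15 V.
KCL at each unknown node (sum of currents leaving = 0; resistances in Ω):
  Node 1: (V_1 - 15)/10 + (V_1 - 0)/40 = 0
Collecting terms: 0.125 × V_1 = 1.5  =>  V_1 = 12 V
The requested potential is V_1 = 12 V.

Final answer: V_1 = 12 V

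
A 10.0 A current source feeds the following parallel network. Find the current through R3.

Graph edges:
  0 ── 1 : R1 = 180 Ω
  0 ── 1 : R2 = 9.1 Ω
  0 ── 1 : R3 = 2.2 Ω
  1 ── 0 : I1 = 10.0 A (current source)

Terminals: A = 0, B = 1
All resistors sit directly between nodes 0 and 1, so they are in parallel and share one voltage V; the full source current 10 A splits among them.
1/R_par = 1/180 + 1/9.1 + 1/2.2 = 0.57 S  =>  R_par = 1.754 Ω
V = I × R_par = 10 × 1.754 = 17.54 V
I_R3 = V/R3 = 17.54/2.2 = 7.975 A

Final answer: 7.975 A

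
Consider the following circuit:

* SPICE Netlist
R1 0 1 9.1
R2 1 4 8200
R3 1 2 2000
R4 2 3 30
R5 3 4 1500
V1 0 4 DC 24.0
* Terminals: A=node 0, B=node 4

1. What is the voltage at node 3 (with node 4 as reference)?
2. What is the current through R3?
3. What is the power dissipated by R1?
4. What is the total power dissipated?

Nodal analysis, taking node 4 as the 0 V reference.
Source V1 fixes V_0 = 24 V.
KCL at each unknown node (sum of currents leaving = 0; resistances in Ω):
  Node 1: (V_1 - 24)/9.1 + (V_1 - 0)/8200 + (V_1 - V_2)/2000 = 0
  Node 2: (V_2 - V_1)/2000 + (V_2 - V_3)/30 = 0
  Node 3: (V_3 - V_2)/30 + (V_3 - 0)/1500 = 0
Collecting terms (coefficients in siemens):
  0.1105·V_1 - 0.0005·V_2 = 2.637
  0.03383·V_2 - 0.0005·V_1 - 0.03333·V_3 = 0
  0.034·V_3 - 0.03333·V_2 = 0
Solving these 3 simultaneous equations (Gaussian elimination) gives:
  V_1 = 23.91 V, V_2 = 10.36 V, V_3 = 10.16 V
Part 1:
  Read off the nodal solution: V_3 = 10.16 V
Part 2:
  I_R3 = (V_1 - V_2)/R3 = (23.91 - 10.36)/2000 = 0.006774 A
  Magnitude: I_R3 = 0.006774 A
Part 3:
  I_R1 = (V_0 - V_1)/R1 = (24 - 23.91)/9.1 = 0.00969 A
  P_R1 = I_R1² × R1 = (0.00969)² × 9.1 = 0.0008544 W
Part 4:
  Power in each resistor, P = (ΔV)²/R:
    P_R1 = (24 - 23.91)²/9.1 = 0.0008544 W
    P_R2 = (23.91 - 0)²/8200 = 0.06973 W
    P_R3 = (23.91 - 10.36)²/2000 = 0.09177 W
    P_R4 = (10.36 - 10.16)²/30 = 0.001377 W
    P_R5 = (10.16 - 0)²/1500 = 0.06883 W
  P_total = P_R1 + P_R2 + P_R3 + P_R4 + P_R5 = 0.2326 W

Final answers:
1. V_3 = 10.16 V
2. I_R3 = 0.006774 A
3. P_R1 = 0.0008544 W
4. P_total = 0.2326 W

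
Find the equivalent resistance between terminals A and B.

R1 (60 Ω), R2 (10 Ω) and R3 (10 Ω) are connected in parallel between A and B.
Reduce the network between node 0 (A) and node 1 (B) by series/parallel combination:
  Rp1 = R1 ‖ R2 ‖ R3 (parallel, all between nodes 0 and 1) = 1/(1/60 + 1/10 + 1/10) = 4.615 Ω
R_eq = 4.615 Ω

Final answer: 4.615 Ω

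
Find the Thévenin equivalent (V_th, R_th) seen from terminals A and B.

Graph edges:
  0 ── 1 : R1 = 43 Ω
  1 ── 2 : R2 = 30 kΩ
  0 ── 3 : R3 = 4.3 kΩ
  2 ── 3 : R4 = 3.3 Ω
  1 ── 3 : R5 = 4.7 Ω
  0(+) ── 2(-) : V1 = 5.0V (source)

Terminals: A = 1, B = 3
Step 1 — V_th is the open-circuit voltage V_A - V_B (nothing connected across the terminals).
Nodal analysis, taking node 2 as the 0 V reference.
Source V1 fixes V_0 = 5 V.
KCL at each unknown node (sum of currents leaving = 0; resistances in Ω):
  Node 1: (V_1 - 5)/43 + (V_1 - 0)/30000 + (V_1 - V_3)/4.7 = 0
  Node 3: (V_3 - 5)/4300 + (V_3 - 0)/3.3 + (V_3 - V_1)/4.7 = 0
Collecting terms (coefficients in siemens):
  0.2361·V_1 - 0.2128·V_3 = 0.1163
  0.516·V_3 - 0.2128·V_1 = 0.001163
Determinant D = (0.2361)(0.516) - (-0.2128)(-0.2128) = 0.07654
V_1 = [(0.1163)(0.516) - (-0.2128)(0.001163)]/D = 0.7872 V
V_3 = [(0.2361)(0.001163) - (0.1163)(-0.2128)]/D = 0.3268 V
V_th = V_1 - V_3 = 0.7872 - 0.3268 = 0.4603 V
Step 2 — R_th: zero the source — replace V1 by a short circuit (node 2 merges into node 0) — and find the resistance seen between A (node 1) and B (node 3).
Reduce the network between node 1 (A) and node 3 (B) by series/parallel combination:
  Rp1 = R1 ‖ R2 (parallel, both between nodes 0 and 1) = 1/(1/43 + 1/30000) = 42.94 Ω
  Rp2 = R3 ‖ R4 (parallel, both between nodes 0 and 3) = 1/(1/4300 + 1/3.3) = 3.297 Ω
  Rs1 = Rp1 + Rp2 (series, joined only at node 0) = 42.94 + 3.297 = 46.24 Ω
  Rp3 = R5 ‖ Rs1 (parallel, both between nodes 1 and 3) = 1/(1/4.7 + 1/46.24) = 4.266 Ω
R_th = 4.266 Ω

Final answer: V_th = 0.4603 V, R_th = 4.266 Ω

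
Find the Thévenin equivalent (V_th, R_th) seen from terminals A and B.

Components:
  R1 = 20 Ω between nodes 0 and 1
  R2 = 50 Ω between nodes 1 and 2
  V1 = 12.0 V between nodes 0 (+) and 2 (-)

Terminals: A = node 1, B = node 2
Step 1 — V_th is the open-circuit voltage V_A - V_B (nothing connected across the terminals).
Nodal analysis, taking node 2 as the 0 V reference.
Source V1 fixes V_0 = 12 V.
KCL at each unknown node (sum of currents leaving = 0; resistances in Ω):
  Node 1: (V_1 - 12)/20 + (V_1 - 0)/50 = 0
Collecting terms: 0.07 × V_1 = 0.6  =>  V_1 = 8.571 V
V_th = V_1 - V_2 = 8.571 - 0 = 8.571 V
Step 2 — R_th: zero the source — replace V1 by a short circuit (node 2 merges into node 0) — and find the resistance seen between A (node 1) and B (node 0).
Reduce the network between node 1 (A) and node 0 (B) by series/parallel combination:
  Rp1 = R1 ‖ R2 (parallel, both between nodes 0 and 1) = 1/(1/20 + 1/50) = 14.29 Ω
R_th = 14.29 Ω

Final answer: V_th = 8.571 V, R_th = 14.29 Ω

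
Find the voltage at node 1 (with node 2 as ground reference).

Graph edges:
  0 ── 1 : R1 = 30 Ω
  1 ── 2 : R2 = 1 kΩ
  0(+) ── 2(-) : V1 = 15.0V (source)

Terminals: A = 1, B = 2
Nodal analysis, taking node 2 as the 0 V reference.
Source V1 fixes V_0 = 15 V.
KCL at each unknown node (sum of currents leaving = 0; resistances in Ω):
  Node 1: (V_1 - 15)/30 + (V_1 - 0)/1000 = 0
Collecting terms: 0.03433 × V_1 = 0.5  =>  V_1 = 14.56 V
The requested potential is V_1 = 14.56 V.

Final answer: V_1 = 14.56 V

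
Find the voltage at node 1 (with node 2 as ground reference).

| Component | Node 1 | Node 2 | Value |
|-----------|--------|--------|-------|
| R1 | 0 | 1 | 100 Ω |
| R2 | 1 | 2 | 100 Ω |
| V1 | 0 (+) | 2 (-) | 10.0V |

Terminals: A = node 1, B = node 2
Nodal analysis, taking node 2 as the 0 V reference.
Source V1 fixes V_0 = 10 V.
KCL at each unknown node (sum of currents leaving = 0; resistances in Ω):
  Node 1: (V_1 - 10)/100 + (V_1 - 0)/100 = 0
Collecting terms: 0.02 × V_1 = 0.1  =>  V_1 = 5 V
The requested potential is V_1 = 5 V.

Final answer: V_1 = 5 V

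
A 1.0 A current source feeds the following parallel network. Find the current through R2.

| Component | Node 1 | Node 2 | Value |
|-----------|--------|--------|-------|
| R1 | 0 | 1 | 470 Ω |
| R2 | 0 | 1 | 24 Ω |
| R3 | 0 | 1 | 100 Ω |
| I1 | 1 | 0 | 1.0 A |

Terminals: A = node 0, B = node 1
All resistors sit directly between nodes 0 and 1, so they are in parallel and share one voltage V; the full source current 1 A splits among them.
1/R_par = 1/470 + 1/24 + 1/100 = 0.05379 S  =>  R_par = 18.59 Ω
V = I × R_par = 1 × 18.59 = 18.59 V
I_R2 = V/R2 = 18.59/24 = 0.7746 A

Final answer: 0.7746 A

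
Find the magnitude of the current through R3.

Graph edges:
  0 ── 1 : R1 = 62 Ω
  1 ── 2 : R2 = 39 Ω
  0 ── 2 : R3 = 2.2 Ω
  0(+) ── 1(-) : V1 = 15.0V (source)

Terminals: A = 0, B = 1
Nodal analysis, taking node 1 as the 0 V reference.
Source V1 fixes V_0 = 15 V.
KCL at each unknown node (sum of currents leaving = 0; resistances in Ω):
  Node 2: (V_2 - 0)/39 + (V_2 - 15)/2.2 = 0
Collecting terms: 0.4802 × V_2 = 6.818  =>  V_2 = 14.2 V
I_R3 = (V_0 - V_2)/R3 = (15 - 14.2)/2.2 = 0.3641 A
|I_R3| = 0.3641 A

Final answer: |I_R3| = 0.3641 A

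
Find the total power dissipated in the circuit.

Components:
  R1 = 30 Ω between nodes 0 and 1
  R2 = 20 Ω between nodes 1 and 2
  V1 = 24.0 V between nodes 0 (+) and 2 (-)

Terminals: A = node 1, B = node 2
Nodal analysis, taking node 2 as the 0 V reference.
Source V1 fixes V_0 = 24 V.
KCL at each unknown node (sum of currents leaving = 0; resistances in Ω):
  Node 1: (V_1 - 24)/30 + (V_1 - 0)/20 = 0
Collecting terms: 0.08333 × V_1 = 0.8  =>  V_1 = 9.6 V
Power in each resistor, P = (ΔV)²/R:
  P_R1 = (24 - 9.6)²/30 = 6.912 W
  P_R2 = (9.6 - 0)²/20 = 4.608 W
P_total = P_R1 + P_R2 = 11.52 W

Final answer: 11.52 W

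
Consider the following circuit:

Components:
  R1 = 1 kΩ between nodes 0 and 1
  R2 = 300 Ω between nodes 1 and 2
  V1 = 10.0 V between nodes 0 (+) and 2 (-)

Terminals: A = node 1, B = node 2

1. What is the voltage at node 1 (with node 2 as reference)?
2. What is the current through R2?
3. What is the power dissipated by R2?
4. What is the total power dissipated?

Nodal analysis, taking node 2 as the 0 V reference.
Source V1 fixes V_0 = 10 V.
KCL at each unknown node (sum of currents leaving = 0; resistances in Ω):
  Node 1: (V_1 - 10)/1000 + (V_1 - 0)/300 = 0
Collecting terms: 0.004333 × V_1 = 0.01  =>  V_1 = 2.308 V
Part 1:
  Read off the nodal solution: V_1 = 2.308 V
Part 2:
  I_R2 = (V_1 - V_2)/R2 = (2.308 - 0)/300 = 0.007692 A
  Magnitude: I_R2 = 0.007692 A
Part 3:
  I_R2 = (V_1 - V_2)/R2 = (2.308 - 0)/300 = 0.007692 A
  P_R2 = I_R2² × R2 = (0.007692)² × 300 = 0.01775 W
Part 4:
  Power in each resistor, P = (ΔV)²/R:
    P_R1 = (10 - 2.308)²/1000 = 0.05917 W
    P_R2 = (2.308 - 0)²/300 = 0.01775 W
  P_total = P_R1 + P_R2 = 0.07692 W

Final answers:
1. V_1 = 2.308 V
2. I_R2 = 0.007692 A
3. P_R2 = 0.01775 W
4. P_total = 0.07692 W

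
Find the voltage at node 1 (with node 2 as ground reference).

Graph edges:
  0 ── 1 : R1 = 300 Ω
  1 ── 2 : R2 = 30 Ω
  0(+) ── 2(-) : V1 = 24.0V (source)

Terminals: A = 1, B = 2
Nodal analysis, taking node 2 as the 0 V reference.
Source V1 fixes V_0 = 24 V.
KCL at each unknown node (sum of currents leaving = 0; resistances in Ω):
  Node 1: (V_1 - 24)/300 + (V_1 - 0)/30 = 0
Collecting terms: 0.03667 × V_1 = 0.08  =>  V_1 = 2.182 V
The requested potential is V_1 = 2.182 V.

Final answer: V_1 = 2.182 V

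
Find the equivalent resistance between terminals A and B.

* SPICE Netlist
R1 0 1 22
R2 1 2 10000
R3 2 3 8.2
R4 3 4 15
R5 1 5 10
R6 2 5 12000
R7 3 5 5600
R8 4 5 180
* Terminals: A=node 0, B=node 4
The network is not a plain series/parallel combination. Inject a 1 A test current into terminal A (node 0) and return it from terminal B (node 4); then R_eq = V_A / (1 A).
Nodal analysis, taking node 4 as the 0 V reference.
Current source I_test pushes 1 A into node 0 and draws it out of node 4.
KCL at each unknown node (sum of currents leaving = 0; resistances in Ω):
  Node 0: (V_0 - V_1)/22 - 1 = 0
  Node 1: (V_1 - V_0)/22 + (V_1 - V_2)/10000 + (V_1 - V_5)/10 = 0
  Node 2: (V_2 - V_1)/10000 + (V_2 - V_3)/8.2 + (V_2 - V_5)/12000 = 0
  Node 3: (V_3 - V_2)/8.2 + (V_3 - 0)/15 + (V_3 - V_5)/5600 = 0
  Node 5: (V_5 - V_1)/10 + (V_5 - V_2)/12000 + (V_5 - V_3)/5600 + (V_5 - 0)/180 = 0
Collecting terms (coefficients in siemens):
  0.04545·V_0 - 0.04545·V_1 = 1
  0.1456·V_1 - 0.04545·V_0 - 0.0001·V_2 - 0.1·V_5 = 0
  0.1221·V_2 - 0.0001·V_1 - 0.122·V_3 - 0.00008333·V_5 = 0
  0.1888·V_3 - 0.122·V_2 - 0.0001786·V_5 = 0
  0.1058·V_5 - 0.1·V_1 - 0.00008333·V_2 - 0.0001786·V_3 = 0
Solving these 5 simultaneous equations (Gaussian elimination) gives:
  V_0 = 200.7 V, V_1 = 178.7 V, V_2 = 1.186 V, V_3 = 0.9258 V
  V_5 = 168.9 V
R_eq = V_0 / 1 A = 200.7 Ω

Final answer: 200.7 Ω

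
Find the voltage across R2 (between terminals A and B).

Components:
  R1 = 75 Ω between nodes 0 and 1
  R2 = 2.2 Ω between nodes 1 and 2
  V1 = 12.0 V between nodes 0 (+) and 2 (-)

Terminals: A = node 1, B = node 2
R1 and R2 are in series across V1 (node 0 → node 1 → node 2), and the output A–B is taken across R2, so this is a voltage divider.
Series current: I = V1/(R1 + R2) = 12/(75 + 2.2) = 12/77.2 = 0.1554 A
V_R2 = I × R2 = V1 × R2/(R1 + R2) = 12 × 2.2/77.2 = 0.342 V

Final answer: 0.342 V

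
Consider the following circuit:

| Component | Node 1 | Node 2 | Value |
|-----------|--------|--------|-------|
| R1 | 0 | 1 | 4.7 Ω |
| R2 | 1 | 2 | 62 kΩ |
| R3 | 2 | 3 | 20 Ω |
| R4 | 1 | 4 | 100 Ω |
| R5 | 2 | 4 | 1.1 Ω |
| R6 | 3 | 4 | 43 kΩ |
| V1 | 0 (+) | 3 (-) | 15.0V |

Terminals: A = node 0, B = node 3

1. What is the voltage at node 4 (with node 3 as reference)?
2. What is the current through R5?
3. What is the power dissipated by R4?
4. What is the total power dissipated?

Nodal analysis, taking node 3 as the 0 V reference.
Source V1 fixes V_0 = 15 V.
KCL at each unknown node (sum of currents leaving = 0; resistances in Ω):
  Node 1: (V_1 - 15)/4.7 + (V_1 - V_2)/62000 + (V_1 - V_4)/100 = 0
  Node 2: (V_2 - V_1)/62000 + (V_2 - 0)/20 + (V_2 - V_4)/1.1 = 0
  Node 4: (V_4 - V_1)/100 + (V_4 - V_2)/1.1 + (V_4 - 0)/43000 = 0
Collecting terms (coefficients in siemens):
  0.2228·V_1 - 0.00001613·V_2 - 0.01·V_4 = 3.191
  0.9591·V_2 - 0.00001613·V_1 - 0.9091·V_4 = 0
  0.9191·V_4 - 0.01·V_1 - 0.9091·V_2 = 0
Solving these 3 simultaneous equations (Gaussian elimination) gives:
  V_1 = 14.44 V, V_2 = 2.387 V, V_4 = 2.518 V
Part 1:
  Read off the nodal solution: V_4 = 2.518 V
Part 2:
  I_R5 = (V_2 - V_4)/R5 = (2.387 - 2.518)/1.1 = -0.1191 A
  Magnitude: I_R5 = 0.1191 A
Part 3:
  I_R4 = (V_1 - V_4)/R4 = (14.44 - 2.518)/100 = 0.1192 A
  P_R4 = I_R4² × R4 = (0.1192)² × 100 = 1.421 W
Part 4:
  Power in each resistor, P = (ΔV)²/R:
    P_R1 = (15 - 14.44)²/4.7 = 0.06701 W
    P_R2 = (14.44 - 2.387)²/62000 = 0.002343 W
    P_R3 = (2.387 - 0)²/20 = 0.2849 W
    P_R4 = (14.44 - 2.518)²/100 = 1.421 W
    P_R5 = (2.387 - 2.518)²/1.1 = 0.01562 W
    P_R6 = (0 - 2.518)²/43000 = 0.0001474 W
  P_total = P_R1 + P_R2 + P_R3 + P_R4 + P_R5 + P_R6 = 1.791 W

Final answers:
1. V_4 = 2.518 V
2. I_R5 = 0.1191 A
3. P_R4 = 1.421 W
4. P_total = 1.791 W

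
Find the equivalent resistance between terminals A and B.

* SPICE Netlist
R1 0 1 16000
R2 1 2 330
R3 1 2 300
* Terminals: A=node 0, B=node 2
Reduce the network between node 0 (A) and node 2 (B) by series/parallel combination:
  Rp1 = R2 ‖ R3 (parallel, both between nodes 1 and 2) = 1/(1/330 + 1/300) = 157.1 Ω
  Rs1 = R1 + Rp1 (series, joined only at node 1) = 16000 + 157.1 = 16160 Ω
R_eq = 16.16 kΩ

Final answer: 16.16 kΩ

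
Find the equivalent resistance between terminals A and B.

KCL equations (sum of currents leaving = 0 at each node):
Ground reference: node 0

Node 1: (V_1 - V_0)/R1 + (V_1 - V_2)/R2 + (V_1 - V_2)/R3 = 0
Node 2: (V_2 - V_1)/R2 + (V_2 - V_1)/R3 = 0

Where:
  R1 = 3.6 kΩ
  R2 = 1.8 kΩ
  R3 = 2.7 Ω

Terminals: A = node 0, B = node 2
Reduce the network between node 0 (A) and node 2 (B) by series/parallel combination:
  Rp1 = R2 ‖ R3 (parallel, both between nodes 1 and 2) = 1/(1/1800 + 1/2.7) = 2.696 Ω
  Rs1 = R1 + Rp1 (series, joined only at node 1) = 3600 + 2.696 = 3603 Ω
R_eq = 3.603 kΩ

Final answer: 3.603 kΩ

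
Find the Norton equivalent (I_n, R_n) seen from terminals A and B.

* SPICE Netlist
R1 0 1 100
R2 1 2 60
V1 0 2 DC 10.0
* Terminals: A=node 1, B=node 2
Find the Thévenin equivalent first; then I_n = V_th/R_th and R_n = R_th.
Step 1 — V_th is the open-circuit voltage V_A - V_B (nothing connected across the terminals).
Nodal analysis, taking node 2 as the 0 V reference.
Source V1 fixes V_0 = 10 V.
KCL at each unknown node (sum of currents leaving = 0; resistances in Ω):
  Node 1: (V_1 - 10)/100 + (V_1 - 0)/60 = 0
Collecting terms: 0.02667 × V_1 = 0.1  =>  V_1 = 3.75 V
V_th = V_1 - V_2 = 3.75 - 0 = 3.75 V
Step 2 — R_th: zero the source — replace V1 by a short circuit (node 2 merges into node 0) — and find the resistance seen between A (node 1) and B (node 0).
Reduce the network between node 1 (A) and node 0 (B) by series/parallel combination:
  Rp1 = R1 ‖ R2 (parallel, both between nodes 0 and 1) = 1/(1/100 + 1/60) = 37.5 Ω
R_th = 37.5 Ω
I_n = V_th/R_th = 3.75/37.5 = 0.1 A, and R_n = R_th = 37.5 Ω

Final answer: I_n = 0.1 A, R_n = 37.5 Ω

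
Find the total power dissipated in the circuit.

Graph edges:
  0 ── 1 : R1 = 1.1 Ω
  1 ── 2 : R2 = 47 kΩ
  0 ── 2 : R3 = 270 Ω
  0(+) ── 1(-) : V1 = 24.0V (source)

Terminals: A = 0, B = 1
Nodal analysis, taking node 1 as the 0 V reference.
Source V1 fixes V_0 = 24 V.
KCL at each unknown node (sum of currents leaving = 0; resistances in Ω):
  Node 2: (V_2 - 0)/47000 + (V_2 - 24)/270 = 0
Collecting terms: 0.003725 × V_2 = 0.08889  =>  V_2 = 23.86 V
Power in each resistor, P = (ΔV)²/R:
  P_R1 = (24 - 0)²/1.1 = 523.6 W
  P_R2 = (0 - 23.86)²/47000 = 0.01212 W
  P_R3 = (24 - 23.86)²/270 = 0.0000696 W
P_total = P_R1 + P_R2 + P_R3 = 523.6 W

Final answer: 523.6 W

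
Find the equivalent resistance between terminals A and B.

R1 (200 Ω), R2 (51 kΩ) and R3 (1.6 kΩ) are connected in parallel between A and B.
Reduce the network between node 0 (A) and node 1 (B) by series/parallel combination:
  Rp1 = R1 ‖ R2 ‖ R3 (parallel, all between nodes 0 and 1) = 1/(1/200 + 1/51000 + 1/1600) = 177.2 Ω
R_eq = 177.2 Ω

Final answer: 177.2 Ω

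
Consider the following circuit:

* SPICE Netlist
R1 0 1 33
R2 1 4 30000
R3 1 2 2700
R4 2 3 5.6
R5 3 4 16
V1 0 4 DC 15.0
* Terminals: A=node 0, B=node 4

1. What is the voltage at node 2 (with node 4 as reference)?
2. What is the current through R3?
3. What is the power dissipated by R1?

Nodal analysis, taking node 4 as the 0 V reference.
Source V1 fixes V_0 = 15 V.
KCL at each unknown node (sum of currents leaving = 0; resistances in Ω):
  Node 1: (V_1 - 15)/33 + (V_1 - 0)/30000 + (V_1 - V_2)/2700 = 0
  Node 2: (V_2 - V_1)/2700 + (V_2 - V_3)/5.6 = 0
  Node 3: (V_3 - V_2)/5.6 + (V_3 - 0)/16 = 0
Collecting terms (coefficients in siemens):
  0.03071·V_1 - 0.0003704·V_2 = 0.4545
  0.1789·V_2 - 0.0003704·V_1 - 0.1786·V_3 = 0
  0.2411·V_3 - 0.1786·V_2 = 0
Solving these 3 simultaneous equations (Gaussian elimination) gives:
  V_1 = 14.8 V, V_2 = 0.1175 V, V_3 = 0.08703 V
Part 1:
  Read off the nodal solution: V_2 = 0.1175 V
Part 2:
  I_R3 = (V_1 - V_2)/R3 = (14.8 - 0.1175)/2700 = 0.00544 A
  Magnitude: I_R3 = 0.00544 A
Part 3:
  I_R1 = (V_0 - V_1)/R1 = (15 - 14.8)/33 = 0.005933 A
  P_R1 = I_R1² × R1 = (0.005933)² × 33 = 0.001162 W

Final answers:
1. V_2 = 0.1175 V
2. I_R3 = 0.00544 A
3. P_R1 = 0.001162 W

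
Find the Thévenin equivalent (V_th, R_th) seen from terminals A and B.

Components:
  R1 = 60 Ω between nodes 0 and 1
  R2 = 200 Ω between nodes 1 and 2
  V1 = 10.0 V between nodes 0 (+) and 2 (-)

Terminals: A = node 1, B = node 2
Step 1 — V_th is the open-circuit voltage V_A - V_B (nothing connected across the terminals).
Nodal analysis, taking node 2 as the 0 V reference.
Source V1 fixes V_0 = 10 V.
KCL at each unknown node (sum of currents leaving = 0; resistances in Ω):
  Node 1: (V_1 - 10)/60 + (V_1 - 0)/200 = 0
Collecting terms: 0.02167 × V_1 = 0.1667  =>  V_1 = 7.692 V
V_th = V_1 - V_2 = 7.692 - 0 = 7.692 V
Step 2 — R_th: zero the source — replace V1 by a short circuit (node 2 merges into node 0) — and find the resistance seen between A (node 1) and B (node 0).
Reduce the network between node 1 (A) and node 0 (B) by series/parallel combination:
  Rp1 = R1 ‖ R2 (parallel, both between nodes 0 and 1) = 1/(1/60 + 1/200) = 46.15 Ω
R_th = 46.15 Ω

Final answer: V_th = 7.692 V, R_th = 46.15 Ω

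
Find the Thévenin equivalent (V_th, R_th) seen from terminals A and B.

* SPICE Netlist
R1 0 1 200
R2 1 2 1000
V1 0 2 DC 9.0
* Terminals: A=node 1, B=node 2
Step 1 — V_th is the open-circuit voltage V_A - V_B (nothing connected across the terminals).
Nodal analysis, taking node 2 as the 0 V reference.
Source V1 fixes V_0 = 9 V.
KCL at each unknown node (sum of currents leaving = 0; resistances in Ω):
  Node 1: (V_1 - 9)/200 + (V_1 - 0)/1000 = 0
Collecting terms: 0.006 × V_1 = 0.045  =>  V_1 = 7.5 V
V_th = V_1 - V_2 = 7.5 - 0 = 7.5 V
Step 2 — R_th: zero the source — replace V1 by a short circuit (node 2 merges into node 0) — and find the resistance seen between A (node 1) and B (node 0).
Reduce the network between node 1 (A) and node 0 (B) by series/parallel combination:
  Rp1 = R1 ‖ R2 (parallel, both between nodes 0 and 1) = 1/(1/200 + 1/1000) = 166.7 Ω
R_th = 166.7 Ω

Final answer: V_th = 7.5 V, R_th = 166.7 Ω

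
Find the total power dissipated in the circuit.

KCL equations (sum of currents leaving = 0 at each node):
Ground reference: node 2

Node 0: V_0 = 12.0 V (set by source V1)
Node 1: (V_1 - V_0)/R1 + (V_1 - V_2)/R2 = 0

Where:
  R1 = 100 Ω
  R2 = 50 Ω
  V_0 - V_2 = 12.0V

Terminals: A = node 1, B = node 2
Nodal analysis, taking node 2 as the 0 V reference.
Source V1 fixes V_0 = 12 V.
KCL at each unknown node (sum of currents leaving = 0; resistances in Ω):
  Node 1: (V_1 - 12)/100 + (V_1 - 0)/50 = 0
Collecting terms: 0.03 × V_1 = 0.12  =>  V_1 = 4 V
Power in each resistor, P = (ΔV)²/R:
  P_R1 = (12 - 4)²/100 = 0.64 W
  P_R2 = (4 - 0)²/50 = 0.32 W
P_total = P_R1 + P_R2 = 0.96 W

Final answer: 0.96 W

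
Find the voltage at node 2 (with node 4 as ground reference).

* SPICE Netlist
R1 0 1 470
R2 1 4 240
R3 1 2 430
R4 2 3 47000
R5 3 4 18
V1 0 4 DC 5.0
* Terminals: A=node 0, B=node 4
Nodal analysis, taking node 4 as the 0 V reference.
Source V1 fixes V_0 = 5 V.
KCL at each unknown node (sum of currents leaving = 0; resistances in Ω):
  Node 1: (V_1 - 5)/470 + (V_1 - 0)/240 + (V_1 - V_2)/430 = 0
  Node 2: (V_2 - V_1)/430 + (V_2 - V_3)/47000 = 0
  Node 3: (V_3 - V_2)/47000 + (V_3 - 0)/18 = 0
Collecting terms (coefficients in siemens):
  0.00862·V_1 - 0.002326·V_2 = 0.01064
  0.002347·V_2 - 0.002326·V_1 - 0.00002128·V_3 = 0
  0.05558·V_3 - 0.00002128·V_2 = 0
Solving these 3 simultaneous equations (Gaussian elimination) gives:
  V_1 = 1.685 V, V_2 = 1.669 V, V_3 = 0.000639 V
The requested potential is V_2 = 1.669 V.

Final answer: V_2 = 1.669 V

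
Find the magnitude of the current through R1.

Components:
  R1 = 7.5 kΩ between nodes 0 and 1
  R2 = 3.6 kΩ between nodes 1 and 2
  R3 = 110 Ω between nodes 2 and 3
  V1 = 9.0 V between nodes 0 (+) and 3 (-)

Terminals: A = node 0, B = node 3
Nodal analysis, taking node 3 as the 0 V reference.
Source V1 fixes V_0 = 9 V.
KCL at each unknown node (sum of currents leaving = 0; resistances in Ω):
  Node 1: (V_1 - 9)/7500 + (V_1 - V_2)/3600 = 0
  Node 2: (V_2 - V_1)/3600 + (V_2 - 0)/110 = 0
Collecting terms (coefficients in siemens):
  0.0004111·V_1 - 0.0002778·V_2 = 0.0012
  0.009369·V_2 - 0.0002778·V_1 = 0
Determinant D = (0.0004111)(0.009369) - (-0.0002778)(-0.0002778) = 0.000003774
V_1 = [(0.0012)(0.009369) - (-0.0002778)(0)]/D = 2.979 V
V_2 = [(0.0004111)(0) - (0.0012)(-0.0002778)]/D = 0.08831 V
I_R1 = (V_0 - V_1)/R1 = (9 - 2.979)/7500 = 0.0008029 A
|I_R1| = 0.0008029 A

Final answer: |I_R1| = 0.0008029 A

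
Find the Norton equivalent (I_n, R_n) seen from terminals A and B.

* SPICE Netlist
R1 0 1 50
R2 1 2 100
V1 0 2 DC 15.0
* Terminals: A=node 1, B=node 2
Find the Thévenin equivalent first; then I_n = V_th/R_th and R_n = R_th.
Step 1 — V_th is the open-circuit voltage V_A - V_B (nothing connected across the terminals).
Nodal analysis, taking node 2 as the 0 V reference.
Source V1 fixes V_0 = 15 V.
KCL at each unknown node (sum of currents leaving = 0; resistances in Ω):
  Node 1: (V_1 - 15)/50 + (V_1 - 0)/100 = 0
Collecting terms: 0.03 × V_1 = 0.3  =>  V_1 = 10 V
V_th = V_1 - V_2 = 10 - 0 = 10 V
Step 2 — R_th: zero the source — replace V1 by a short circuit (node 2 merges into node 0) — and find the resistance seen between A (node 1) and B (node 0).
Reduce the network between node 1 (A) and node 0 (B) by series/parallel combination:
  Rp1 = R1 ‖ R2 (parallel, both between nodes 0 and 1) = 1/(1/50 + 1/100) = 33.33 Ω
R_th = 33.33 Ω
I_n = V_th/R_th = 10/33.33 = 0.3 A, and R_n = R_th = 33.33 Ω

Final answer: I_n = 0.3 A, R_n = 33.33 Ω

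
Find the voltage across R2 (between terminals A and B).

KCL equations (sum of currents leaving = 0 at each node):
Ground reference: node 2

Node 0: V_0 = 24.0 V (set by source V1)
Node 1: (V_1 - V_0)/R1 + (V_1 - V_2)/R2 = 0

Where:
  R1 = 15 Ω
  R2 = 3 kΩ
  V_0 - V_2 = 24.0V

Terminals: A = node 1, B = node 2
R1 and R2 are in series across V1 (node 0 → node 1 → node 2), and the output A–B is taken across R2, so this is a voltage divider.
Series current: I = V1/(R1 + R2) = 24/(15 + 3000) = 24/3015 = 0.00796 A
V_R2 = I × R2 = V1 × R2/(R1 + R2) = 24 × 3000/3015 = 23.88 V

Final answer: 23.88 V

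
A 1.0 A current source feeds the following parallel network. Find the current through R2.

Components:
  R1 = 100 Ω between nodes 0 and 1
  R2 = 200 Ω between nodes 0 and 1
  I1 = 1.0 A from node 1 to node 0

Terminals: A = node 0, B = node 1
All resistors sit directly between nodes 0 and 1, so they are in parallel and share one voltage V; the full source current 1 A splits among them.
1/R_par = 1/100 + 1/200 = 0.015 S  =>  R_par = 66.67 Ω
V = I × R_par = 1 × 66.67 = 66.67 V
I_R2 = V/R2 = 66.67/200 = 0.3333 A

Final answer: 0.3333 A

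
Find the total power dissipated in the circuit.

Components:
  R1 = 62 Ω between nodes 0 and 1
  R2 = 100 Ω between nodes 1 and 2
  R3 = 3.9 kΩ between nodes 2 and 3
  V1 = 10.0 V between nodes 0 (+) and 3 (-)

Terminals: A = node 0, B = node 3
Nodal analysis, taking node 3 as the 0 V reference.
Source V1 fixes V_0 = 10 V.
KCL at each unknown node (sum of currents leaving = 0; resistances in Ω):
  Node 1: (V_1 - 10)/62 + (V_1 - V_2)/100 = 0
  Node 2: (V_2 - V_1)/100 + (V_2 - 0)/3900 = 0
Collecting terms (coefficients in siemens):
  0.02613·V_1 - 0.01·V_2 = 0.1613
  0.01026·V_2 - 0.01·V_1 = 0
Determinant D = (0.02613)(0.01026) - (-0.01)(-0.01) = 0.000168
V_1 = [(0.1613)(0.01026) - (-0.01)(0)]/D = 9.847 V
V_2 = [(0.02613)(0) - (0.1613)(-0.01)]/D = 9.601 V
Power in each resistor, P = (ΔV)²/R:
  P_R1 = (10 - 9.847)²/62 = 0.0003758 W
  P_R2 = (9.847 - 9.601)²/100 = 0.0006061 W
  P_R3 = (9.601 - 0)²/3900 = 0.02364 W
P_total = P_R1 + P_R2 + P_R3 = 0.02462 W

Final answer: 0.02462 W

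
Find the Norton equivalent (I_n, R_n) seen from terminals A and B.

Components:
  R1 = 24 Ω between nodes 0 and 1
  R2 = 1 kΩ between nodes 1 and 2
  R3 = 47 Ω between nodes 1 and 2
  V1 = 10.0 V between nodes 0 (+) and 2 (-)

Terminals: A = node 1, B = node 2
Find the Thévenin equivalent first; then I_n = V_th/R_th and R_n = R_th.
Step 1 — V_th is the open-circuit voltage V_A - V_B (nothing connected across the terminals).
Nodal analysis, taking node 2 as the 0 V reference.
Source V1 fixes V_0 = 10 V.
KCL at each unknown node (sum of currents leaving = 0; resistances in Ω):
  Node 1: (V_1 - 10)/24 + (V_1 - 0)/1000 + (V_1 - 0)/47 = 0
Collecting terms: 0.06394 × V_1 = 0.4167  =>  V_1 = 6.516 V
V_th = V_1 - V_2 = 6.516 - 0 = 6.516 V
Step 2 — R_th: zero the source — replace V1 by a short circuit (node 2 merges into node 0) — and find the resistance seen between A (node 1) and B (node 0).
Reduce the network between node 1 (A) and node 0 (B) by series/parallel combination:
  Rp1 = R1 ‖ R2 ‖ R3 (parallel, all between nodes 0 and 1) = 1/(1/24 + 1/1000 + 1/47) = 15.64 Ω
R_th = 15.64 Ω
I_n = V_th/R_th = 6.516/15.64 = 0.4167 A, and R_n = R_th = 15.64 Ω

Final answer: I_n = 0.4167 A, R_n = 15.64 Ω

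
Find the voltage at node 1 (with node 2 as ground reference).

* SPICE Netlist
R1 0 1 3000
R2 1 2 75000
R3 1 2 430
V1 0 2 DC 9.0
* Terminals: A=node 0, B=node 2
Nodal analysis, taking node 2 as the 0 V reference.
Source V1 fixes V_0 = 9 V.
KCL at each unknown node (sum of currents leaving = 0; resistances in Ω):
  Node 1: (V_1 - 9)/3000 + (V_1 - 0)/75000 + (V_1 - 0)/430 = 0
Collecting terms: 0.002672 × V_1 = 0.003  =>  V_1 = 1.123 V
The requested potential is V_1 = 1.123 V.

Final answer: V_1 = 1.123 V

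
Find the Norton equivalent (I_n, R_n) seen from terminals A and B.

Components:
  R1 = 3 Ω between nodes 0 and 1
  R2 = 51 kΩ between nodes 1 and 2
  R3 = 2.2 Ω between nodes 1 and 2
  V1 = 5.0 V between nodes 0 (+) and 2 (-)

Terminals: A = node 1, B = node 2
Find the Thévenin equivalent first; then I_n = V_th/R_th and R_n = R_th.
Step 1 — V_th is the open-circuit voltage V_A - V_B (nothing connected across the terminals).
Nodal analysis, taking node 2 as the 0 V reference.
Source V1 fixes V_0 = 5 V.
KCL at each unknown node (sum of currents leaving = 0; resistances in Ω):
  Node 1: (V_1 - 5)/3 + (V_1 - 0)/51000 + (V_1 - 0)/2.2 = 0
Collecting terms: 0.7879 × V_1 = 1.667  =>  V_1 = 2.115 V
V_th = V_1 - V_2 = 2.115 - 0 = 2.115 V
Step 2 — R_th: zero the source — replace V1 by a short circuit (node 2 merges into node 0) — and find the resistance seen between A (node 1) and B (node 0).
Reduce the network between node 1 (A) and node 0 (B) by series/parallel combination:
  Rp1 = R1 ‖ R2 ‖ R3 (parallel, all between nodes 0 and 1) = 1/(1/3 + 1/51000 + 1/2.2) = 1.269 Ω
R_th = 1.269 Ω
I_n = V_th/R_th = 2.115/1.269 = 1.667 A, and R_n = R_th = 1.269 Ω

Final answer: I_n = 1.667 A, R_n = 1.269 Ω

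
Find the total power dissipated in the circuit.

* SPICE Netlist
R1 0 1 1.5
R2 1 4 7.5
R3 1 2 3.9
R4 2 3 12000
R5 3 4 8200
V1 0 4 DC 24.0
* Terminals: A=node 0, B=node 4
Nodal analysis, taking node 4 as the 0 V reference.
Source V1 fixes V_0 = 24 V.
KCL at each unknown node (sum of currents leaving = 0; resistances in Ω):
  Node 1: (V_1 - 24)/1.5 + (V_1 - 0)/7.5 + (V_1 - V_2)/3.9 = 0
  Node 2: (V_2 - V_1)/3.9 + (V_2 - V_3)/12000 = 0
  Node 3: (V_3 - V_2)/12000 + (V_3 - 0)/8200 = 0
Collecting terms (coefficients in siemens):
  1.056·V_1 - 0.2564·V_2 = 16
  0.2565·V_2 - 0.2564·V_1 - 0.00008333·V_3 = 0
  0.0002053·V_3 - 0.00008333·V_2 = 0
Solving these 3 simultaneous equations (Gaussian elimination) gives:
  V_1 = 20 V, V_2 = 19.99 V, V_3 = 8.117 V
Power in each resistor, P = (ΔV)²/R:
  P_R1 = (24 - 20)²/1.5 = 10.67 W
  P_R2 = (20 - 0)²/7.5 = 53.33 W
  P_R3 = (20 - 19.99)²/3.9 = 0.000003821 W
  P_R4 = (19.99 - 8.117)²/12000 = 0.01176 W
  P_R5 = (8.117 - 0)²/8200 = 0.008034 W
P_total = P_R1 + P_R2 + P_R3 + P_R4 + P_R5 = 64.02 W

Final answer: 64.02 W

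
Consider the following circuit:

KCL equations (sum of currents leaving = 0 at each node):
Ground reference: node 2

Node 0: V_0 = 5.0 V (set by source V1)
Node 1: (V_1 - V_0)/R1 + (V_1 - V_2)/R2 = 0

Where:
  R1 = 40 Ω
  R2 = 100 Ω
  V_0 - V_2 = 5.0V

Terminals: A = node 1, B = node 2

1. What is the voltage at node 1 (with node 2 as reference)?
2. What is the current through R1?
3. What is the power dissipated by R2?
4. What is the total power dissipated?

Nodal analysis, taking node 2 as the 0 V reference.
Source V1 fixes V_0 = 5 V.
KCL at each unknown node (sum of currents leaving = 0; resistances in Ω):
  Node 1: (V_1 - 5)/40 + (V_1 - 0)/100 = 0
Collecting terms: 0.035 × V_1 = 0.125  =>  V_1 = 3.571 V
Part 1:
  Read off the nodal solution: V_1 = 3.571 V
Part 2:
  I_R1 = (V_0 - V_1)/R1 = (5 - 3.571)/40 = 0.03571 A
  Magnitude: I_R1 = 0.03571 A
Part 3:
  I_R2 = (V_1 - V_2)/R2 = (3.571 - 0)/100 = 0.03571 A
  P_R2 = I_R2² × R2 = (0.03571)² × 100 = 0.1276 W
Part 4:
  Power in each resistor, P = (ΔV)²/R:
    P_R1 = (5 - 3.571)²/40 = 0.05102 W
    P_R2 = (3.571 - 0)²/100 = 0.1276 W
  P_total = P_R1 + P_R2 = 0.1786 W

Final answers:
1. V_1 = 3.571 V
2. I_R1 = 0.03571 A
3. P_R2 = 0.1276 W
4. P_total = 0.1786 W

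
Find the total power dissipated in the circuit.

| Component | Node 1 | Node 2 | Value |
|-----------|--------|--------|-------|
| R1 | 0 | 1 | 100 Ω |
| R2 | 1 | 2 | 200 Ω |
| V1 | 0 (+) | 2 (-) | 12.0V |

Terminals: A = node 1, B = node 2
Nodal analysis, taking node 2 as the 0 V reference.
Source V1 fixes V_0 = 12 V.
KCL at each unknown node (sum of currents leaving = 0; resistances in Ω):
  Node 1: (V_1 - 12)/100 + (V_1 - 0)/200 = 0
Collecting terms: 0.015 × V_1 = 0.12  =>  V_1 = 8 V
Power in each resistor, P = (ΔV)²/R:
  P_R1 = (12 - 8)²/100 = 0.16 W
  P_R2 = (8 - 0)²/200 = 0.32 W
P_total = P_R1 + P_R2 = 0.48 W

Final answer: 0.48 W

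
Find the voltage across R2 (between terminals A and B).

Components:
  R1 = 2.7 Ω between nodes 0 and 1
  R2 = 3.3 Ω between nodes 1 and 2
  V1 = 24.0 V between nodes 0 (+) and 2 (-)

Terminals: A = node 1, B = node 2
R1 and R2 are in series across V1 (node 0 → node 1 → node 2), and the output A–B is taken across R2, so this is a voltage divider.
Series current: I = V1/(R1 + R2) = 24/(2.7 + 3.3) = 24/6 = 4 A
V_R2 = I × R2 = V1 × R2/(R1 + R2) = 24 × 3.3/6 = 13.2 V

Final answer: 13.2 V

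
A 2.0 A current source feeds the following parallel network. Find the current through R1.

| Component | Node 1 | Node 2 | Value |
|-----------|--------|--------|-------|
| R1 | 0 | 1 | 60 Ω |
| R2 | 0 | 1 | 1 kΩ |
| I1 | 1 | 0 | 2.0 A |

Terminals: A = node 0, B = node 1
All resistors sit directly between nodes 0 and 1, so they are in parallel and share one voltage V; the full source current 2 A splits among them.
1/R_par = 1/60 + 1/1000 = 0.01767 S  =>  R_par = 56.6 Ω
V = I × R_par = 2 × 56.6 = 113.2 V
I_R1 = V/R1 = 113.2/60 = 1.887 A

Final answer: 1.887 A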